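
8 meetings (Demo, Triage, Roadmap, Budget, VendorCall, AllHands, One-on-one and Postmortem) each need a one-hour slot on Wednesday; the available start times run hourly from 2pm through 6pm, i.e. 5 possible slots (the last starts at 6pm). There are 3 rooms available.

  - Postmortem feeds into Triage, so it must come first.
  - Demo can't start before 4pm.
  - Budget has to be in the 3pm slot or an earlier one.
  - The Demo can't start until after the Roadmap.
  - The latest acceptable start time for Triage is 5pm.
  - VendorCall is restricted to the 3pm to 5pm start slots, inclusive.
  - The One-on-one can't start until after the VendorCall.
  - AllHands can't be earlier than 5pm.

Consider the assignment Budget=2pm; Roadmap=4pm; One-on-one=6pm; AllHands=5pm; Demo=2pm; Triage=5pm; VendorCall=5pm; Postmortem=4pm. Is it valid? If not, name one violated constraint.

The One-on-one can't start until after the VendorCall — holds.
VendorCall is restricted to the 3pm to 5pm start slots, inclusive — holds.
There are 3 rooms available — holds.
Postmortem feeds into Triage, so it must come first — holds.
The latest acceptable start time for Triage is 5pm — holds.
The Demo can't start until after the Roadmap — violated.
Budget has to be in the 3pm slot or an earlier one — holds.
AllHands can't be earlier than 5pm — holds.
Demo can't start before 4pm — violated.

No — it violates: The Demo can't start until after the Roadmap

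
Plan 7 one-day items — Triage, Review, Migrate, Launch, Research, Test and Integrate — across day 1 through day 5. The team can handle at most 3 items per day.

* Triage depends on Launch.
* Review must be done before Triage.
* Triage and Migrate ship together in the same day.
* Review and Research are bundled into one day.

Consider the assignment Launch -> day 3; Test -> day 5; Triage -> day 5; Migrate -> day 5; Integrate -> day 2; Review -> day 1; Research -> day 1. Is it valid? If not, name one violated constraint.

Valid

Triage depends on Launch — holds.
Triage and Migrate ship together in the same day — holds.
Review must be done before Triage — holds.
The team can handle at most 3 items per day — holds.
Review and Research are bundled into one day — holds.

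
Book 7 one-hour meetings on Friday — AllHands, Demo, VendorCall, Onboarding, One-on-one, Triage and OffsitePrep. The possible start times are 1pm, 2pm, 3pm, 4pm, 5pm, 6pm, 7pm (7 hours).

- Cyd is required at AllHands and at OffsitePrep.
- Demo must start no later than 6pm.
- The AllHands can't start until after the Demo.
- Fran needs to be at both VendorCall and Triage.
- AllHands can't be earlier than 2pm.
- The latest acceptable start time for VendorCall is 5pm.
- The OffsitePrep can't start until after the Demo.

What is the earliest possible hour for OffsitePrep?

2pm

Precedence pushes OffsitePrep to at least 2pm.
OffsitePrep at 2pm is achievable: OffsitePrep in 2pm; VendorCall in 1pm; Triage in 2pm; AllHands in 3pm; Onboarding in 1pm; One-on-one in 1pm; Demo in 1pm.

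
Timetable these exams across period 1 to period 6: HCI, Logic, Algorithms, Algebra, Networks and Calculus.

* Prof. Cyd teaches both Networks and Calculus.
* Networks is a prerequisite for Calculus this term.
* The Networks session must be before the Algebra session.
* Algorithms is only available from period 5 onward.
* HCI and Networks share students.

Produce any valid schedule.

Algorithms=period 5, Networks=period 1, Calculus=period 2, Algebra=period 2, HCI=period 2, Logic=period 1

Checking: Networks(period 1) before Algebra(period 2); Networks(period 1) before Calculus(period 2); Networks(period 1) != Calculus(period 2); HCI(period 2) != Networks(period 1); Algorithms=period 5 in [period 5,period 6].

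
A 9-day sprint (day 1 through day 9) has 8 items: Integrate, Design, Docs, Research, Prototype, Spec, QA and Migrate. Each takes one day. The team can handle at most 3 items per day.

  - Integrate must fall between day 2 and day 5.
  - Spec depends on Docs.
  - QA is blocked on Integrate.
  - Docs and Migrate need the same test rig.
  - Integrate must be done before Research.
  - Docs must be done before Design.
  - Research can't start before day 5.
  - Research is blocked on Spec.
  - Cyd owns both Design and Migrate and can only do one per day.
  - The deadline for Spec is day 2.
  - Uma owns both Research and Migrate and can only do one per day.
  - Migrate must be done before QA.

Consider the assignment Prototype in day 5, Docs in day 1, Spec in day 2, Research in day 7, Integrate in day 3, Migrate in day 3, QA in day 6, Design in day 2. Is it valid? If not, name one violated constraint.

Yes

The deadline for Spec is day 2 — holds.
Research can't start before day 5 — holds.
Integrate must fall between day 2 and day 5 — holds.
Spec depends on Docs — holds.
Cyd owns both Design and Migrate and can only do one per day — holds.
Uma owns both Research and Migrate and can only do one per day — holds.
QA is blocked on Integrate — holds.
Migrate must be done before QA — holds.
Docs and Migrate need the same test rig — holds.
Docs must be done before Design — holds.
The team can handle at most 3 items per day — holds.
Integrate must be done before Research — holds.
Research is blocked on Spec — holds.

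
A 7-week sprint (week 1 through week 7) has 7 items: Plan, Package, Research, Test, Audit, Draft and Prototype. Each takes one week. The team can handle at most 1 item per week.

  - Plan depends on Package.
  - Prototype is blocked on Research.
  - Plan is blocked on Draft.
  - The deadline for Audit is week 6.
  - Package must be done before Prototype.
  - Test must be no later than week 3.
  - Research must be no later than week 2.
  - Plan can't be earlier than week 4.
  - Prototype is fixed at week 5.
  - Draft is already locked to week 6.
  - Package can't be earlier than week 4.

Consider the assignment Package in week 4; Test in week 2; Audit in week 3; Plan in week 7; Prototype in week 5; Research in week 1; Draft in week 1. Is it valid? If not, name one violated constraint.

Plan depends on Package — holds.
Package can't be earlier than week 4 — holds.
Research must be no later than week 2 — holds.
The team can handle at most 1 item per week — violated.
Package must be done before Prototype — holds.
Plan is blocked on Draft — holds.
Prototype is fixed at week 5 — holds.
Plan can't be earlier than week 4 — holds.
The deadline for Audit is week 6 — holds.
Prototype is blocked on Research — holds.
Draft is already locked to week 6 — violated.
Test must be no later than week 3 — holds.

Invalid. Draft is already locked to week 6.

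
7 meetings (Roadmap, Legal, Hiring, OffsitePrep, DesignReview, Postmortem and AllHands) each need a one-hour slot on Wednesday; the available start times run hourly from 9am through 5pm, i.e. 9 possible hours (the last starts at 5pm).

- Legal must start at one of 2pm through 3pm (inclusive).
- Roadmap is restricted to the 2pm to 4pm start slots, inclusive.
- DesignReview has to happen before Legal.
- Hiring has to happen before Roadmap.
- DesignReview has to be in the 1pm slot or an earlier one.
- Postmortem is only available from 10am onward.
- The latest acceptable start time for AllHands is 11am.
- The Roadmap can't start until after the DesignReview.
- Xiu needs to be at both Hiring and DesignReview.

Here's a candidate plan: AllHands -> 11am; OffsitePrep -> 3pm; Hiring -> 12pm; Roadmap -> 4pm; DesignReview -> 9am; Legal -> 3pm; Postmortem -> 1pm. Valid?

DesignReview has to be in the 1pm slot or an earlier one — holds.
DesignReview has to happen before Legal — holds.
Roadmap is restricted to the 2pm to 4pm start slots, inclusive — holds.
Hiring has to happen before Roadmap — holds.
Postmortem is only available from 10am onward — holds.
The Roadmap can't start until after the DesignReview — holds.
Xiu needs to be at both Hiring and DesignReview — holds.
The latest acceptable start time for AllHands is 11am — holds.
Legal must start at one of 2pm through 3pm (inclusive) — holds.

Yes, all constraints hold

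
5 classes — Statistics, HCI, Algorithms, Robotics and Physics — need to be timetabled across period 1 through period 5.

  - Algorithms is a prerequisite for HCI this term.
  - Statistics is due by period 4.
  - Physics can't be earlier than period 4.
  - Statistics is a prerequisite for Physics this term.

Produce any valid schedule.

Robotics=period 1, Algorithms=period 1, Physics=period 4, HCI=period 2, Statistics=period 1

Checking: Algorithms(period 1) before HCI(period 2); Statistics(period 1) before Physics(period 4); Statistics=period 1 in [period 1,period 4]; Physics=period 4 in [period 4,period 5].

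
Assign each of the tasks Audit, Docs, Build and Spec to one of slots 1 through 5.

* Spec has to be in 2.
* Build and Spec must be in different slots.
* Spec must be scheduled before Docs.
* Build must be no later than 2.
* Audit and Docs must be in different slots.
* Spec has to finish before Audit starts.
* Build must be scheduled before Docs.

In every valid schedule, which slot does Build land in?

1

Build's window is 1–2.
Spec is fixed at 2, and Build can't share a slot with Spec.
So Build must be 1.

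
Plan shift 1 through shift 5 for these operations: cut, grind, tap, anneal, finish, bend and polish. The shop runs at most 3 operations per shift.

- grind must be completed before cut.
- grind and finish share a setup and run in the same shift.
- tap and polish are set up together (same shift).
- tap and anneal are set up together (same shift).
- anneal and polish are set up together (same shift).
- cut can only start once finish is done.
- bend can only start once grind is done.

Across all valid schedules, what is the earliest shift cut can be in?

shift 2

Precedence pushes cut to at least shift 2.
cut at shift 2 is achievable: finish=shift 1; grind=shift 1; bend=shift 2; cut=shift 2; anneal=shift 3; polish=shift 3; tap=shift 3.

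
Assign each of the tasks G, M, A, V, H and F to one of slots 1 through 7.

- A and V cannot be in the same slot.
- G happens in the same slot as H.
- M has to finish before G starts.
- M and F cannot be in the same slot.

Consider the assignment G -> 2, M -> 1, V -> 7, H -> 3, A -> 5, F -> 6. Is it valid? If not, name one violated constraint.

Invalid. G happens in the same slot as H.

A and V cannot be in the same slot — holds.
M and F cannot be in the same slot — holds.
M has to finish before G starts — holds.
G happens in the same slot as H — violated.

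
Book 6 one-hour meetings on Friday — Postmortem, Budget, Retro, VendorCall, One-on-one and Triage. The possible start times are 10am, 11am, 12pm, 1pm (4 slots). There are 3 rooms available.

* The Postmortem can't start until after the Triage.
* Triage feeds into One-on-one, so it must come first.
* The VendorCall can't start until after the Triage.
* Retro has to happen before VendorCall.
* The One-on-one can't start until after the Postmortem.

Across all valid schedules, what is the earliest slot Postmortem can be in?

11am

Precedence pushes Postmortem to at least 11am; downstream work caps Postmortem at 12pm.
Postmortem at 11am is achievable: One-on-one -> 12pm, Retro -> 10am, Triage -> 10am, VendorCall -> 11am, Postmortem -> 11am, Budget -> 10am.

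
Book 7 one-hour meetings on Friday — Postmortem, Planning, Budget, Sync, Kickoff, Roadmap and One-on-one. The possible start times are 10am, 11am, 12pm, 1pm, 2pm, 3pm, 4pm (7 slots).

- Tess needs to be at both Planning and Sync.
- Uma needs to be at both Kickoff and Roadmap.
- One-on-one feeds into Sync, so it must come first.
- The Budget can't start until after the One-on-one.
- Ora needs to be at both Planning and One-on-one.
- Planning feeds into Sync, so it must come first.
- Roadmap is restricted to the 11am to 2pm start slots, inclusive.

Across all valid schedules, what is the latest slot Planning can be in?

3pm

Downstream work caps Planning at 3pm.
Planning at 3pm is achievable: Planning -> 3pm, Postmortem -> 10am, Kickoff -> 10am, Budget -> 11am, Sync -> 4pm, One-on-one -> 10am, Roadmap -> 11am.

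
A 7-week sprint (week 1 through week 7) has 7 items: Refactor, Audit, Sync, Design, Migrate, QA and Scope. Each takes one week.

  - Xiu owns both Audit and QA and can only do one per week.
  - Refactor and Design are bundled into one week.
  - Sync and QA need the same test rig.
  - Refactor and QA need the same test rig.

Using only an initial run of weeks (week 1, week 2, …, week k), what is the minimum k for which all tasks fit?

2

Could 1 week be enough, i.e. nothing placed later than week 1? No: QA can't share with Sync (week 1) → nothing is left.
So 1 week is not enough.
2 works (last occupied week: week 2): for example Audit -> week 1; Design -> week 1; Scope -> week 1; QA -> week 2; Refactor -> week 1; Sync -> week 1; Migrate -> week 1.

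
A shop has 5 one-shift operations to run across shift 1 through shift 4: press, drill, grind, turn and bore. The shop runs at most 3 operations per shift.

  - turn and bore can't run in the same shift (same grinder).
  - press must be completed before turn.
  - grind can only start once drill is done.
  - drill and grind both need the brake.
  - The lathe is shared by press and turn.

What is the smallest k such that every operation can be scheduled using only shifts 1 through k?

2 shifts

The precedence chain requires at least 2 distinct shifts.
With at most 3 per shift and 5 operations, at least 2 shifts are needed.
2 works (last occupied shift: shift 2): for example drill -> shift 1; turn -> shift 2; press -> shift 1; bore -> shift 1; grind -> shift 2.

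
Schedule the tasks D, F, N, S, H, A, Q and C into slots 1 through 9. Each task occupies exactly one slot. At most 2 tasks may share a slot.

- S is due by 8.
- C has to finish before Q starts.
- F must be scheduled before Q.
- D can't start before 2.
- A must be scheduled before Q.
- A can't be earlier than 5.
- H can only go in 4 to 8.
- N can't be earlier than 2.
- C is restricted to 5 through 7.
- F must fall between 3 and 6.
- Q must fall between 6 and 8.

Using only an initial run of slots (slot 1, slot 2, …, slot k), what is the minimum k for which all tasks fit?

6 slots

The precedence chain requires at least 2 distinct slots.
With at most 2 per slot and 8 tasks, at least 4 slots are needed.
Q can't be placed before 6, so the schedule must run through at least slot 6.
6 works (last occupied slot: 6): for example D=2; S=1; C=5; N=2; H=4; A=5; F=3; Q=6.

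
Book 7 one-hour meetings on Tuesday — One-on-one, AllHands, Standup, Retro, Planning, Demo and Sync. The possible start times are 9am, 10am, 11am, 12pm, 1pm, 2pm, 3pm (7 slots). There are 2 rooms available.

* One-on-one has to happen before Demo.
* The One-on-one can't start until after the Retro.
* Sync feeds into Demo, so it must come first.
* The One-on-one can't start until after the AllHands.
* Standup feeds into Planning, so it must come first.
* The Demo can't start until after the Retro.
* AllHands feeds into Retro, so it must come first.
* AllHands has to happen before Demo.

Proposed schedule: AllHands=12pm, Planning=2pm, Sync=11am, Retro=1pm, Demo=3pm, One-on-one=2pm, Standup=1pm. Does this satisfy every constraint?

The One-on-one can't start until after the Retro — holds.
There are 2 rooms available — holds.
Standup feeds into Planning, so it must come first — holds.
The Demo can't start until after the Retro — holds.
The One-on-one can't start until after the AllHands — holds.
One-on-one has to happen before Demo — holds.
AllHands has to happen before Demo — holds.
Sync feeds into Demo, so it must come first — holds.
AllHands feeds into Retro, so it must come first — holds.

Yes, all constraints hold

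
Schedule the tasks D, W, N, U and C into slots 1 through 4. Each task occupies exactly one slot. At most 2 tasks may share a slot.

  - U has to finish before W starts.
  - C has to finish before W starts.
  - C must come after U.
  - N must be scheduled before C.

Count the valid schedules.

Splitting on D: it can be 1 (3), 2 (5), 3 (6), 4 (6). Listing each branch's schedules as (W, N, U, C):
D=1: (4,1,2,3) (4,2,1,3) (4,2,2,3) — 3.
D=2: (3,1,1,2) (4,1,1,2) (4,1,1,3) (4,1,2,3) (4,2,1,3) — 5.
D=3: (3,1,1,2) (4,1,1,2) (4,1,1,3) (4,1,2,3) (4,2,1,3) (4,2,2,3) — 6.
D=4: (3,1,1,2) (4,1,1,2) (4,1,1,3) (4,1,2,3) (4,2,1,3) (4,2,2,3) — 6.
Summing: 3 + 5 + 6 + 6 = 20.

20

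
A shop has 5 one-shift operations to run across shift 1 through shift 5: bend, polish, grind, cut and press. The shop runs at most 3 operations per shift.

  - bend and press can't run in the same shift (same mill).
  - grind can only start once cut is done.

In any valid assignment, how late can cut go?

shift 4

Downstream work caps cut at shift 4.
cut at shift 4 is achievable: polish in shift 1, grind in shift 5, cut in shift 4, press in shift 2, bend in shift 1.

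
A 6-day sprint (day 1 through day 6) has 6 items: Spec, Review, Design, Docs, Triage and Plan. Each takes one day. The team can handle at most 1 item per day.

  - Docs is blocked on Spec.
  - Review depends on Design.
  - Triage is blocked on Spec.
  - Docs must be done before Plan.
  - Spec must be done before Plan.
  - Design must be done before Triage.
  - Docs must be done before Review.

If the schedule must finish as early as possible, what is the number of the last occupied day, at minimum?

6

The precedence chain requires at least 3 distinct days.
With at most 1 per day and 6 tasks, at least 6 days are needed.
6 works (last occupied day: day 6): for example Spec=day 1; Docs=day 2; Design=day 3; Plan=day 6; Review=day 4; Triage=day 5.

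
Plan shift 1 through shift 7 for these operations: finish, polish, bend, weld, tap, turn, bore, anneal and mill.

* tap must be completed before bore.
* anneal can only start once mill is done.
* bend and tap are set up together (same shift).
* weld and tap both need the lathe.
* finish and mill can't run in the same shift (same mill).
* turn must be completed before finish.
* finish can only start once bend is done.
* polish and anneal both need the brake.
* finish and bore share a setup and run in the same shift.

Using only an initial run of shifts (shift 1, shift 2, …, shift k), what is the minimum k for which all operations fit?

The precedence chain requires at least 2 distinct shifts.
2 works (last occupied shift: shift 2): for example bore in shift 2; bend in shift 1; polish in shift 1; mill in shift 1; finish in shift 2; turn in shift 1; weld in shift 2; anneal in shift 2; tap in shift 1.

2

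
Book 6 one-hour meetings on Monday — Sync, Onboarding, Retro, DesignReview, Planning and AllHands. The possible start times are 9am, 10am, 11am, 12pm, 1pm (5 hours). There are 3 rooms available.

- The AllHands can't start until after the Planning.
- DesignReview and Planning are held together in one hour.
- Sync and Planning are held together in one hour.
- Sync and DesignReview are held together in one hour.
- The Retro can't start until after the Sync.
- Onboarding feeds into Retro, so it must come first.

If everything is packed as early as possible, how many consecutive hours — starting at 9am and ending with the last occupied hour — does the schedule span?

3

The precedence chain requires at least 2 distinct hours.
With at most 3 per hour and 6 meetings, at least 2 hours are needed.
Could 2 hours be enough, i.e. nothing placed later than 10am? No: AllHands must come after Planning (at 9am or later) → {10am}; Planning must come before AllHands (at 10am or earlier) → {9am}; Retro must come after Onboarding (at 9am or later) → {10am}; Onboarding must come before Retro (at 10am or earlier) → {9am}; Sync must come before Retro (at 10am or earlier) → {9am}; DesignReview must be in the same hour as Sync (in {9am}) → {9am}; that puts Sync, Onboarding, DesignReview and Planning all in 9am — more than 3 per hour.
So 2 hours is not enough.
3 works (last occupied hour: 11am): for example Onboarding in 10am, AllHands in 10am, Retro in 11am, Sync in 9am, DesignReview in 9am, Planning in 9am.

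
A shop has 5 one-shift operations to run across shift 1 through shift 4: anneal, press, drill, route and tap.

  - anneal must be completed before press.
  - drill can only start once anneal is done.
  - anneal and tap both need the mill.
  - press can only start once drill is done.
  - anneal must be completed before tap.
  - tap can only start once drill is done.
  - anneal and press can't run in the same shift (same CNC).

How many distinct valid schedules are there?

24

Splitting on anneal: it can be shift 1 (20), shift 2 (4). Listing each branch's schedules as (press, drill, route, tap) by shift number:
anneal=shift 1: (3,2,1,3) (3,2,1,4) (3,2,2,3) (3,2,2,4) (3,2,3,3) (3,2,3,4) (3,2,4,3) (3,2,4,4) (4,2,1,3) (4,2,1,4) (4,2,2,3) (4,2,2,4) (4,2,3,3) (4,2,3,4) (4,2,4,3) (4,2,4,4) (4,3,1,4) (4,3,2,4) (4,3,3,4) (4,3,4,4) — 20.
anneal=shift 2: (4,3,1,4) (4,3,2,4) (4,3,3,4) (4,3,4,4) — 4.
Summing: 20 + 4 = 24.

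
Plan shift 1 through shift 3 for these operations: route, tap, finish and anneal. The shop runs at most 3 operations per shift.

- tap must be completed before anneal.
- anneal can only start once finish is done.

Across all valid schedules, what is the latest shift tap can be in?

Downstream work caps tap at shift 2.
tap at shift 2 is achievable: anneal in shift 3, route in shift 1, tap in shift 2, finish in shift 1.

shift 2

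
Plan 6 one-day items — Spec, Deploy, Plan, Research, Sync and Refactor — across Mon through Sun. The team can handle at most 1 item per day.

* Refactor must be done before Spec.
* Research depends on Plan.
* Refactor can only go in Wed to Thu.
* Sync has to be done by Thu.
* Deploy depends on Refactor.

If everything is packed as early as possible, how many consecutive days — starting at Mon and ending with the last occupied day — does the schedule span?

6 days

The precedence chain requires at least 2 distinct days.
With at most 1 per day and 6 tasks, at least 6 days are needed.
Propagating the time windows through the other constraints, Spec can't land before Thu — that is day 4 counting from Mon — so the schedule must run through at least 4 days.
6 works (last occupied day: Sat): for example Refactor=Wed, Spec=Thu, Sync=Mon, Research=Sat, Deploy=Fri, Plan=Tue.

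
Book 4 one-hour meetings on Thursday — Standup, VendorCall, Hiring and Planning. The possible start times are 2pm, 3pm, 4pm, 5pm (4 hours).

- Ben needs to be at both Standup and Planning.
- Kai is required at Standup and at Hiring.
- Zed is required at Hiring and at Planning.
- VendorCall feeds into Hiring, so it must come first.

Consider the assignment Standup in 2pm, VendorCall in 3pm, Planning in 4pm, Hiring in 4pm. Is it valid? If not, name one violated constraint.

Zed is required at Hiring and at Planning — violated.
VendorCall feeds into Hiring, so it must come first — holds.
Kai is required at Standup and at Hiring — holds.
Ben needs to be at both Standup and Planning — holds.

No. Zed is required at Hiring and at Planning is not satisfied.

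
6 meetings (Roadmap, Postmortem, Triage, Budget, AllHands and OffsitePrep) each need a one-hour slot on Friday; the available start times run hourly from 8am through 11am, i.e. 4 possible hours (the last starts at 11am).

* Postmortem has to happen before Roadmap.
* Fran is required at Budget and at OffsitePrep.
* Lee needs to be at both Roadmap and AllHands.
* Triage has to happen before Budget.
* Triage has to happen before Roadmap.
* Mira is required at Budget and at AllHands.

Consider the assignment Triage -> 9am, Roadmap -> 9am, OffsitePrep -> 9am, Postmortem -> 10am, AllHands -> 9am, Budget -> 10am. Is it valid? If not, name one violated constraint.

Invalid. Postmortem has to happen before Roadmap.

Mira is required at Budget and at AllHands — holds.
Fran is required at Budget and at OffsitePrep — holds.
Lee needs to be at both Roadmap and AllHands — violated.
Postmortem has to happen before Roadmap — violated.
Triage has to happen before Roadmap — violated.
Triage has to happen before Budget — holds.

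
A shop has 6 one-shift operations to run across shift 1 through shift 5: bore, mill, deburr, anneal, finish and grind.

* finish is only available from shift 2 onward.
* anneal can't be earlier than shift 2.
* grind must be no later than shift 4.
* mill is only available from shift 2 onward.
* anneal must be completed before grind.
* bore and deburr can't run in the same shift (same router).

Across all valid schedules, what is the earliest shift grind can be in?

shift 3

Precedence pushes grind to at least shift 3; grind's own window allows nothing later than shift 4.
grind at shift 3 is achievable: grind in shift 3; finish in shift 2; anneal in shift 2; mill in shift 2; deburr in shift 2; bore in shift 1.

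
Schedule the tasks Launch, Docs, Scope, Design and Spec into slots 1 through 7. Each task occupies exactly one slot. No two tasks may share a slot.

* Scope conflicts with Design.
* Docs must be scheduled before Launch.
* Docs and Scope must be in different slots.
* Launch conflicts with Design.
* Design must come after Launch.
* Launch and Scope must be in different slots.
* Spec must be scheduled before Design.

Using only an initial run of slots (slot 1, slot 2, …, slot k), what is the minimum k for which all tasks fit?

The precedence chain requires at least 3 distinct slots.
With at most 1 per slot and 5 tasks, at least 5 slots are needed.
5 works (last occupied slot: 5): for example Spec=3, Design=4, Docs=1, Scope=5, Launch=2.

5 slots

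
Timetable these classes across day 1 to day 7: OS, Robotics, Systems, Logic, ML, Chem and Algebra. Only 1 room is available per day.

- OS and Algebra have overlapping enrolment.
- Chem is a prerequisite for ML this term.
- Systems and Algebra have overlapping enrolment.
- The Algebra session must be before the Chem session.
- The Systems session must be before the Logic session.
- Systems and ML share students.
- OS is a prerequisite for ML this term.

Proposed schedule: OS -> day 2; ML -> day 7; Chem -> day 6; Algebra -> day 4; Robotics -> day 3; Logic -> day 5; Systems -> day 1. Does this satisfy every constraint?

Yes, all constraints hold

Systems and Algebra have overlapping enrolment — holds.
OS is a prerequisite for ML this term — holds.
OS and Algebra have overlapping enrolment — holds.
The Systems session must be before the Logic session — holds.
The Algebra session must be before the Chem session — holds.
Chem is a prerequisite for ML this term — holds.
Systems and ML share students — holds.
Only 1 room is available per day — holds.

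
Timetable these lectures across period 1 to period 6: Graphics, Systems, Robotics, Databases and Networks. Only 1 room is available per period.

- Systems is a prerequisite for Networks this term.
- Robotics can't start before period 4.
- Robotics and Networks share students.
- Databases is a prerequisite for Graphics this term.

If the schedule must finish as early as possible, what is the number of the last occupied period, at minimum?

5

The precedence chain requires at least 2 distinct periods.
With at most 1 per period and 5 lectures, at least 5 periods are needed.
Robotics can't be placed before period 4, so the schedule must run through at least period 4.
5 works (last occupied period: period 5): for example Networks=period 5, Databases=period 1, Graphics=period 2, Systems=period 3, Robotics=period 4.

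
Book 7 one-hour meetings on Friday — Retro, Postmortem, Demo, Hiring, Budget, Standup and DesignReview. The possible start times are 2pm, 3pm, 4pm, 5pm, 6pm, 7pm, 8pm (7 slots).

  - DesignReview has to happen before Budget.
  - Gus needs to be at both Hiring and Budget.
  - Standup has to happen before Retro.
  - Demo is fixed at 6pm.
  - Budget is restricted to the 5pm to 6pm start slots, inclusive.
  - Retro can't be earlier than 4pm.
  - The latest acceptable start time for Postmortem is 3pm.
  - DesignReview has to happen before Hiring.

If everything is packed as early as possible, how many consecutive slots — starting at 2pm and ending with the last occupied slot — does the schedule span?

The precedence chain requires at least 2 distinct slots.
Demo can't be placed before 6pm — that is slot 5 counting from 2pm — so the schedule must run through at least 5 slots.
5 works (last occupied slot: 6pm): for example Budget -> 5pm; Retro -> 4pm; Postmortem -> 2pm; Standup -> 2pm; Demo -> 6pm; Hiring -> 3pm; DesignReview -> 2pm.

5 slots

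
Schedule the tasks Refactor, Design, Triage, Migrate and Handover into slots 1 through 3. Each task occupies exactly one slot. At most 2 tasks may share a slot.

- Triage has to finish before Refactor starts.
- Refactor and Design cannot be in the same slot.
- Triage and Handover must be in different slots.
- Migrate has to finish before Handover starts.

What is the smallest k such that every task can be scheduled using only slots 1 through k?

3 slots

The precedence chain requires at least 2 distinct slots.
With at most 2 per slot and 5 tasks, at least 3 slots are needed.
3 works (last occupied slot: 3): for example Handover=2; Refactor=2; Migrate=1; Design=3; Triage=1.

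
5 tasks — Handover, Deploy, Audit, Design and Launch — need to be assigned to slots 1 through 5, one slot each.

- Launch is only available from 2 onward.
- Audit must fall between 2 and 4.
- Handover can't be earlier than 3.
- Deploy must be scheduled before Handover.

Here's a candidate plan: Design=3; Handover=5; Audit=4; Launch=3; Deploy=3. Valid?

Deploy must be scheduled before Handover — holds.
Audit must fall between 2 and 4 — holds.
Launch is only available from 2 onward — holds.
Handover can't be earlier than 3 — holds.

Yes, all constraints hold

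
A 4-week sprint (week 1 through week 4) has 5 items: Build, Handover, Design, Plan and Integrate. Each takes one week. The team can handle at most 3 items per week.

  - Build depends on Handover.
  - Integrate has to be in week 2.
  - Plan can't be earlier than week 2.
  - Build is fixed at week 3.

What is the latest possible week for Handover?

week 2

Downstream work caps Handover at week 2.
Handover at week 2 is achievable: Integrate in week 2, Handover in week 2, Plan in week 2, Design in week 1, Build in week 3.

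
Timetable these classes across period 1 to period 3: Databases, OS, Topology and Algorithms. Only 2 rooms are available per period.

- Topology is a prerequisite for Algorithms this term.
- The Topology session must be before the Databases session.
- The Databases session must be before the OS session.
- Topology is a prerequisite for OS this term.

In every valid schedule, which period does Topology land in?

period 1

Downstream work caps Topology at period 1.
So Topology is pinned to period 1.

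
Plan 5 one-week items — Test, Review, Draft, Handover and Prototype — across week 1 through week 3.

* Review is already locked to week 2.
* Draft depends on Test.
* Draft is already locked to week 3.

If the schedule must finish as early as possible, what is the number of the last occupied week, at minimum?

week 3

The precedence chain requires at least 2 distinct weeks.
Draft can't be placed before week 3, so the schedule must run through at least week 3.
3 works (last occupied week: week 3): for example Review=week 2; Test=week 1; Draft=week 3; Handover=week 1; Prototype=week 1.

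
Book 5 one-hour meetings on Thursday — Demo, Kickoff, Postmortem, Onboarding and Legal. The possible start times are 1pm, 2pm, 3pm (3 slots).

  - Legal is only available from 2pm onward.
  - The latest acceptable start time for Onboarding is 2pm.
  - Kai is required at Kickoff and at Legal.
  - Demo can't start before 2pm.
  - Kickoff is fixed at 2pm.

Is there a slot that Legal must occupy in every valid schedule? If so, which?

3pm

Legal's window is 2pm–3pm.
Kickoff is fixed at 2pm, and Legal can't share a slot with Kickoff.
So Legal must be 3pm.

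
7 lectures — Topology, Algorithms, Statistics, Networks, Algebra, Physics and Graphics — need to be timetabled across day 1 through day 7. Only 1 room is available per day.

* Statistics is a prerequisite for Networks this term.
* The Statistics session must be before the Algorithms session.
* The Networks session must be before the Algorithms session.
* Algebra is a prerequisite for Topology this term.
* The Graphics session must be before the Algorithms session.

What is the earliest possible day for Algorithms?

Precedence pushes Algorithms to at least day 3.
Algorithms at day 4 is achievable: Networks -> day 2; Algorithms -> day 4; Topology -> day 6; Graphics -> day 3; Statistics -> day 1; Algebra -> day 5; Physics -> day 7.
Nothing earlier works — the capacity limit rule out every day before day 4.

day 4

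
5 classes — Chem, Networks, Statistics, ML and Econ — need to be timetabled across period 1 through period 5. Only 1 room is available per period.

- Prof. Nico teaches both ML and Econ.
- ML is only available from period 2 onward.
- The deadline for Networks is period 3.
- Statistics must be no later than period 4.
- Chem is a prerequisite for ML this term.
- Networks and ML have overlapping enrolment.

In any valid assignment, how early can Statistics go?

Statistics's own window allows nothing later than period 4.
Statistics at period 1 is achievable: Econ -> period 5; ML -> period 4; Chem -> period 3; Statistics -> period 1; Networks -> period 2.

period 1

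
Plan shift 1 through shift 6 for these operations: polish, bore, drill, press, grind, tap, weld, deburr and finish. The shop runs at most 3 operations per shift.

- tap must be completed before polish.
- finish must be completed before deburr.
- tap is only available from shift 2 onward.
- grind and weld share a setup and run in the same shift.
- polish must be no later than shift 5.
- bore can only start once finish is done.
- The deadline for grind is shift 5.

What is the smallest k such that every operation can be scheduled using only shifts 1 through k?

3 shifts

The precedence chain requires at least 2 distinct shifts.
With at most 3 per shift and 9 operations, at least 3 shifts are needed.
Propagating the time windows through the other constraints, polish can't land before shift 3, so the schedule must run through at least shift 3.
3 works (last occupied shift: shift 3): for example grind -> shift 3, bore -> shift 2, weld -> shift 3, press -> shift 1, polish -> shift 3, deburr -> shift 2, drill -> shift 1, tap -> shift 2, finish -> shift 1.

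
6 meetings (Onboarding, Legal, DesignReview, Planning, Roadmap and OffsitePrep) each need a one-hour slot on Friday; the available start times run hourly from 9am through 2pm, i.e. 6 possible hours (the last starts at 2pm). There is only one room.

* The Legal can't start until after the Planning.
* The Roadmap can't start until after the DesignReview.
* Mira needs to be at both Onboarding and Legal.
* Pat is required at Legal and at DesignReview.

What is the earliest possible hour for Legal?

Precedence pushes Legal to at least 10am.
Legal at 10am is achievable: Planning=9am, DesignReview=11am, OffsitePrep=2pm, Onboarding=1pm, Roadmap=12pm, Legal=10am.

10am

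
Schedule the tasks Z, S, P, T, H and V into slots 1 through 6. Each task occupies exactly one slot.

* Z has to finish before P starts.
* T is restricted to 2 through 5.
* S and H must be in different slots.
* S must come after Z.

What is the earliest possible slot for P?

Precedence pushes P to at least 2.
P at 2 is achievable: V in 1; H in 1; T in 2; Z in 1; P in 2; S in 2.

2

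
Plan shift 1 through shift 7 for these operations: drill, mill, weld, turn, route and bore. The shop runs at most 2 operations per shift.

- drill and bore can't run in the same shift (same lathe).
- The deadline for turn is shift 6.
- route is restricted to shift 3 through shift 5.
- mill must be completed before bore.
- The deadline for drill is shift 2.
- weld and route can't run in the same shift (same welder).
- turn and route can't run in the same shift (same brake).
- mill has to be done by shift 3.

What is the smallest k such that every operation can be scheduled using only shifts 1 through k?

3 shifts

The precedence chain requires at least 2 distinct shifts.
With at most 2 per shift and 6 operations, at least 3 shifts are needed.
route can't be placed before shift 3, so the schedule must run through at least shift 3.
3 works (last occupied shift: shift 3): for example route in shift 3; mill in shift 1; weld in shift 2; drill in shift 1; bore in shift 3; turn in shift 2.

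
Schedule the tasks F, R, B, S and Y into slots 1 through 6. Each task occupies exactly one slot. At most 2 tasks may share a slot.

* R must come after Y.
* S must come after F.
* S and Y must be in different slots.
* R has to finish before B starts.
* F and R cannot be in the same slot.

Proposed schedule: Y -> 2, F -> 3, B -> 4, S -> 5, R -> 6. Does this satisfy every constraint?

No — it violates: R has to finish before B starts

R must come after Y — holds.
R has to finish before B starts — violated.
S and Y must be in different slots — holds.
S must come after F — holds.
F and R cannot be in the same slot — holds.
At most 2 tasks may share a slot — holds.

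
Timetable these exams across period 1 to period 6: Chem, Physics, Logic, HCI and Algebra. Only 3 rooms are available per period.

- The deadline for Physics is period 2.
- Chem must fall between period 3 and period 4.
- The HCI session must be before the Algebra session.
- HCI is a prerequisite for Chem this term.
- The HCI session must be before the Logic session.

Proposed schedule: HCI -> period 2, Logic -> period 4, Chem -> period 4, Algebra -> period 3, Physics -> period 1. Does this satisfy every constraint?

Yes

The deadline for Physics is period 2 — holds.
HCI is a prerequisite for Chem this term — holds.
The HCI session must be before the Algebra session — holds.
Chem must fall between period 3 and period 4 — holds.
Only 3 rooms are available per period — holds.
The HCI session must be before the Logic session — holds.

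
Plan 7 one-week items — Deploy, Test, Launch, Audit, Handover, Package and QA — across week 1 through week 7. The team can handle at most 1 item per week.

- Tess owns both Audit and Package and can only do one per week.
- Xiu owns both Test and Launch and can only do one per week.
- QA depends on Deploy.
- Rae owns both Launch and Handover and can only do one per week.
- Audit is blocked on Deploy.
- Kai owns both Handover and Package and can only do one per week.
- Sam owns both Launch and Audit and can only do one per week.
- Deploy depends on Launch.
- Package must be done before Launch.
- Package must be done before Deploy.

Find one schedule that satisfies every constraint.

Audit=week 4, Launch=week 2, Deploy=week 3, QA=week 5, Test=week 6, Handover=week 7, Package=week 1

Checking: Deploy(week 3) before QA(week 5); Package(week 1) before Deploy(week 3); Deploy(week 3) before Audit(week 4); Package(week 1) before Launch(week 2); Launch(week 2) before Deploy(week 3); Audit(week 4) != Package(week 1); Launch(week 2) != Handover(week 7); Handover(week 7) != Package(week 1); Launch(week 2) != Audit(week 4); Test(week 6) != Launch(week 2); max 1 per week (cap 1).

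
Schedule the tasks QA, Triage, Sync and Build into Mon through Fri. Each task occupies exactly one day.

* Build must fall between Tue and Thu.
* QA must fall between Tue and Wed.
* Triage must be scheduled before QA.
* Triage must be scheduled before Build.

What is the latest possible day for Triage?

Downstream work caps Triage at Tue.
Triage at Tue is achievable: Build in Wed; Triage in Tue; QA in Wed; Sync in Mon.

Tue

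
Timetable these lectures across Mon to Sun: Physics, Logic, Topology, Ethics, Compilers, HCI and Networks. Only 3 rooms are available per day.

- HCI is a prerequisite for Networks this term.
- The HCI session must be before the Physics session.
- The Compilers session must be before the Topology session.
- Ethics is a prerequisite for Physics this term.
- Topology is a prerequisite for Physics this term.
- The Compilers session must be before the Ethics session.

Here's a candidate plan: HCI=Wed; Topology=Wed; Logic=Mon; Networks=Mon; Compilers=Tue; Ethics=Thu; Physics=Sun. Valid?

The Compilers session must be before the Ethics session — holds.
HCI is a prerequisite for Networks this term — violated.
Ethics is a prerequisite for Physics this term — holds.
The HCI session must be before the Physics session — holds.
The Compilers session must be before the Topology session — holds.
Topology is a prerequisite for Physics this term — holds.
Only 3 rooms are available per day — holds.

Invalid. HCI is a prerequisite for Networks this term.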